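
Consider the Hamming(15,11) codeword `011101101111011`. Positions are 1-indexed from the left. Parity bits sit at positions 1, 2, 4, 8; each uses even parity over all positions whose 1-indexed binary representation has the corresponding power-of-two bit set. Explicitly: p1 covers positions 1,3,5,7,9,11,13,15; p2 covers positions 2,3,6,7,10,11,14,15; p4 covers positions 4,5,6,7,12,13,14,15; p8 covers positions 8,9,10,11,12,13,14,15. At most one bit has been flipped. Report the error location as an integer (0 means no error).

1

s1: b1⊕b3⊕b5⊕b7⊕b9⊕b11⊕b13⊕b15 = 0⊕1⊕0⊕1⊕1⊕1⊕0⊕1 = 1
s2: b2⊕b3⊕b6⊕b7⊕b10⊕b11⊕b14⊕b15 = 1⊕1⊕1⊕1⊕1⊕1⊕1⊕1 = 0
s4: b4⊕b5⊕b6⊕b7⊕b12⊕b13⊕b14⊕b15 = 1⊕0⊕1⊕1⊕1⊕0⊕1⊕1 = 0
s8: b8⊕b9⊕b10⊕b11⊕b12⊕b13⊕b14⊕b15 = 0⊕1⊕1⊕1⊕1⊕0⊕1⊕1 = 0
Syndrome (s8...s1) = 0001 → position 1.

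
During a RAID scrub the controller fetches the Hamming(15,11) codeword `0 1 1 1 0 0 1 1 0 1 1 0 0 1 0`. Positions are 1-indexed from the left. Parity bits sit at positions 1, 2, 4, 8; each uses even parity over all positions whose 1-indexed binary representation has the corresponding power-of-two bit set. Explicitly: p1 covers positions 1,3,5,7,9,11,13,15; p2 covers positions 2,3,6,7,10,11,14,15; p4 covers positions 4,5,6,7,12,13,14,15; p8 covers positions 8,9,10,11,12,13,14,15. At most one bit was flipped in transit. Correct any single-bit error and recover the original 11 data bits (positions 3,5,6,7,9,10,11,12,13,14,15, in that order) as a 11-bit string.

s1: b1⊕b3⊕b5⊕b7⊕b9⊕b11⊕b13⊕b15 = 0⊕1⊕0⊕1⊕0⊕1⊕0⊕0 = 1
s2: b2⊕b3⊕b6⊕b7⊕b10⊕b11⊕b14⊕b15 = 1⊕1⊕0⊕1⊕1⊕1⊕1⊕0 = 0
s4: b4⊕b5⊕b6⊕b7⊕b12⊕b13⊕b14⊕b15 = 1⊕0⊕0⊕1⊕0⊕0⊕1⊕0 = 1
s8: b8⊕b9⊕b10⊕b11⊕b12⊕b13⊕b14⊕b15 = 1⊕0⊕1⊕1⊕0⊕0⊕1⊕0 = 0
Syndrome (s8...s1) = 0101 → position 5.
Flip bit 5: corrected codeword = 011110110110010
Data bits at positions 3,5,6,7,9,10,11,12,13,14,15: 11010110010

11010110010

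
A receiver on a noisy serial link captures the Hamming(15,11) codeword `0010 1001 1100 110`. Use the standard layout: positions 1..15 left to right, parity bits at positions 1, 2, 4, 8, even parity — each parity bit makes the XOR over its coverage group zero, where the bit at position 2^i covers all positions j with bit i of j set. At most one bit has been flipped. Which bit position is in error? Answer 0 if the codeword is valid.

14

s1: b1⊕b3⊕b5⊕b7⊕b9⊕b11⊕b13⊕b15 = 0⊕1⊕1⊕0⊕1⊕0⊕1⊕0 = 0
s2: b2⊕b3⊕b6⊕b7⊕b10⊕b11⊕b14⊕b15 = 0⊕1⊕0⊕0⊕1⊕0⊕1⊕0 = 1
s4: b4⊕b5⊕b6⊕b7⊕b12⊕b13⊕b14⊕b15 = 0⊕1⊕0⊕0⊕0⊕1⊕1⊕0 = 1
s8: b8⊕b9⊕b10⊕b11⊕b12⊕b13⊕b14⊕b15 = 1⊕1⊕1⊕0⊕0⊕1⊕1⊕0 = 1
Syndrome (s8...s1) = 1110 → position 14.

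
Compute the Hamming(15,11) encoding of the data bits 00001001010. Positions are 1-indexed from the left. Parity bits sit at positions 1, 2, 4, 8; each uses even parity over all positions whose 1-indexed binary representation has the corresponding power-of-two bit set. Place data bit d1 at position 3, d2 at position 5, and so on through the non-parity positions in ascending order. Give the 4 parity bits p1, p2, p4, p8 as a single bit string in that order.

Place data bits at non-power-of-two positions: b3=0, b5=0, b6=0, b7=0, b9=1, b10=0, b11=0, b12=1, b13=0, b14=1, b15=0.
p1 = XOR of data positions {3,5,7,9,11,13,15} = 0⊕0⊕0⊕1⊕0⊕0⊕0 = 1
p2 = XOR of data positions {3,6,7,10,11,14,15} = 0⊕0⊕0⊕0⊕0⊕1⊕0 = 1
p4 = XOR of data positions {5,6,7,12,13,14,15} = 0⊕0⊕0⊕1⊕0⊕1⊕0 = 0
p8 = XOR of data positions {9,10,11,12,13,14,15} = 1⊕0⊕0⊕1⊕0⊕1⊕0 = 1
Parity bits p1,p2,p4,p8 = 1101

1101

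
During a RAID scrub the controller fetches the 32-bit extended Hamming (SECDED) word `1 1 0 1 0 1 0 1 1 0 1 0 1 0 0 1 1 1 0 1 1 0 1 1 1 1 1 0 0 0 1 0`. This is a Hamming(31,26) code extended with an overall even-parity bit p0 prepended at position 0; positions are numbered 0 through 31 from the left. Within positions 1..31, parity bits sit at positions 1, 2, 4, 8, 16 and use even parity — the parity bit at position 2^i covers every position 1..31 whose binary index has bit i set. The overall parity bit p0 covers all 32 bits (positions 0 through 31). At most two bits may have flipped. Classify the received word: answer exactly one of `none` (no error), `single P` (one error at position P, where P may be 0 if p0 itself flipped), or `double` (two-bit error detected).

single 3

s1: b1⊕b3⊕b5⊕b7⊕b9⊕b11⊕b13⊕b15⊕b17⊕b19⊕b21⊕b23⊕b25⊕b27⊕b29⊕b31 = 1⊕1⊕1⊕1⊕0⊕0⊕0⊕1⊕1⊕1⊕0⊕1⊕1⊕0⊕0⊕0 = 1
s2: b2⊕b3⊕b6⊕b7⊕b10⊕b11⊕b14⊕b15⊕b18⊕b19⊕b22⊕b23⊕b26⊕b27⊕b30⊕b31 = 0⊕1⊕0⊕1⊕1⊕0⊕0⊕1⊕0⊕1⊕1⊕1⊕1⊕0⊕1⊕0 = 1
s4: b4⊕b5⊕b6⊕b7⊕b12⊕b13⊕b14⊕b15⊕b20⊕b21⊕b22⊕b23⊕b28⊕b29⊕b30⊕b31 = 0⊕1⊕0⊕1⊕1⊕0⊕0⊕1⊕1⊕0⊕1⊕1⊕0⊕0⊕1⊕0 = 0
s8: b8⊕b9⊕b10⊕b11⊕b12⊕b13⊕b14⊕b15⊕b24⊕b25⊕b26⊕b27⊕b28⊕b29⊕b30⊕b31 = 1⊕0⊕1⊕0⊕1⊕0⊕0⊕1⊕1⊕1⊕1⊕0⊕0⊕0⊕1⊕0 = 0
s16: b16⊕b17⊕b18⊕b19⊕b20⊕b21⊕b22⊕b23⊕b24⊕b25⊕b26⊕b27⊕b28⊕b29⊕b30⊕b31 = 1⊕1⊕0⊕1⊕1⊕0⊕1⊕1⊕1⊕1⊕1⊕0⊕0⊕0⊕1⊕0 = 0
Syndrome (s16...s1) = 00011 → position 3.
Overall parity (XOR of all 32 bits, including p0): 1⊕1⊕0⊕1⊕0⊕1⊕0⊕1⊕1⊕0⊕1⊕0⊕1⊕0⊕0⊕1⊕1⊕1⊕0⊕1⊕1⊕0⊕1⊕1⊕1⊕1⊕1⊕0⊕0⊕0⊕1⊕0 = 1
Overall=1, syndrome position=3 → single-bit error at position 3.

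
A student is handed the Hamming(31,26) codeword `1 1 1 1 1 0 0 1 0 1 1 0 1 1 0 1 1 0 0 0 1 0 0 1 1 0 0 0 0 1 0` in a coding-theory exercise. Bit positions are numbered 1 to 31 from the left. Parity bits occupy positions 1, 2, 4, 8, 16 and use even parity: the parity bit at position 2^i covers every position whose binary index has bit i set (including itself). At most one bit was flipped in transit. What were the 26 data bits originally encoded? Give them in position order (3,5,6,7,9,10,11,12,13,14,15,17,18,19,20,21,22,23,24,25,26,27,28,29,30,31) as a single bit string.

s1: b1⊕b3⊕b5⊕b7⊕b9⊕b11⊕b13⊕b15⊕b17⊕b19⊕b21⊕b23⊕b25⊕b27⊕b29⊕b31 = 1⊕1⊕1⊕0⊕0⊕1⊕1⊕0⊕1⊕0⊕1⊕0⊕1⊕0⊕0⊕0 = 0
s2: b2⊕b3⊕b6⊕b7⊕b10⊕b11⊕b14⊕b15⊕b18⊕b19⊕b22⊕b23⊕b26⊕b27⊕b30⊕b31 = 1⊕1⊕0⊕0⊕1⊕1⊕1⊕0⊕0⊕0⊕0⊕0⊕0⊕0⊕1⊕0 = 0
s4: b4⊕b5⊕b6⊕b7⊕b12⊕b13⊕b14⊕b15⊕b20⊕b21⊕b22⊕b23⊕b28⊕b29⊕b30⊕b31 = 1⊕1⊕0⊕0⊕0⊕1⊕1⊕0⊕0⊕1⊕0⊕0⊕0⊕0⊕1⊕0 = 0
s8: b8⊕b9⊕b10⊕b11⊕b12⊕b13⊕b14⊕b15⊕b24⊕b25⊕b26⊕b27⊕b28⊕b29⊕b30⊕b31 = 1⊕0⊕1⊕1⊕0⊕1⊕1⊕0⊕1⊕1⊕0⊕0⊕0⊕0⊕1⊕0 = 0
s16: b16⊕b17⊕b18⊕b19⊕b20⊕b21⊕b22⊕b23⊕b24⊕b25⊕b26⊕b27⊕b28⊕b29⊕b30⊕b31 = 1⊕1⊕0⊕0⊕0⊕1⊕0⊕0⊕1⊕1⊕0⊕0⊕0⊕0⊕1⊕0 = 0
Syndrome (s16...s1) = 00000 → position 0 (no error).
No correction needed.
Data bits at positions 3,5,6,7,9,10,11,12,13,14,15,17,18,19,20,21,22,23,24,25,26,27,28,29,30,31: 11000110110100010011000010

11000110110100010011000010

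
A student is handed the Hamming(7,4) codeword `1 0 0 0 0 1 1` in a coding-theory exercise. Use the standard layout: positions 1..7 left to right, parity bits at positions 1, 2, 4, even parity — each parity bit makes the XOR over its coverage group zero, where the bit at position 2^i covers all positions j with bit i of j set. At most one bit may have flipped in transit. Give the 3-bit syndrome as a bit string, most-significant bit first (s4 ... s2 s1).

000

s1: b1⊕b3⊕b5⊕b7 = 1⊕0⊕0⊕1 = 0
s2: b2⊕b3⊕b6⊕b7 = 0⊕0⊕1⊕1 = 0
s4: b4⊕b5⊕b6⊕b7 = 0⊕0⊕1⊕1 = 0
Syndrome (s4...s1) = 000 → position 0 (no error).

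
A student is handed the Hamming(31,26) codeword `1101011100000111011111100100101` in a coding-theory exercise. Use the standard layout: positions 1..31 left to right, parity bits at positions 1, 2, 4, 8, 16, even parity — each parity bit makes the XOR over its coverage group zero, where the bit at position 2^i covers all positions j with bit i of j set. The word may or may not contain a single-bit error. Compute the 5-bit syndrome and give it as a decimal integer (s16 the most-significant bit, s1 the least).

6

s1: b1⊕b3⊕b5⊕b7⊕b9⊕b11⊕b13⊕b15⊕b17⊕b19⊕b21⊕b23⊕b25⊕b27⊕b29⊕b31 = 1⊕0⊕0⊕1⊕0⊕0⊕0⊕1⊕0⊕1⊕1⊕1⊕0⊕0⊕1⊕1 = 0
s2: b2⊕b3⊕b6⊕b7⊕b10⊕b11⊕b14⊕b15⊕b18⊕b19⊕b22⊕b23⊕b26⊕b27⊕b30⊕b31 = 1⊕0⊕1⊕1⊕0⊕0⊕1⊕1⊕1⊕1⊕1⊕1⊕1⊕0⊕0⊕1 = 1
s4: b4⊕b5⊕b6⊕b7⊕b12⊕b13⊕b14⊕b15⊕b20⊕b21⊕b22⊕b23⊕b28⊕b29⊕b30⊕b31 = 1⊕0⊕1⊕1⊕0⊕0⊕1⊕1⊕1⊕1⊕1⊕1⊕0⊕1⊕0⊕1 = 1
s8: b8⊕b9⊕b10⊕b11⊕b12⊕b13⊕b14⊕b15⊕b24⊕b25⊕b26⊕b27⊕b28⊕b29⊕b30⊕b31 = 1⊕0⊕0⊕0⊕0⊕0⊕1⊕1⊕0⊕0⊕1⊕0⊕0⊕1⊕0⊕1 = 0
s16: b16⊕b17⊕b18⊕b19⊕b20⊕b21⊕b22⊕b23⊕b24⊕b25⊕b26⊕b27⊕b28⊕b29⊕b30⊕b31 = 1⊕0⊕1⊕1⊕1⊕1⊕1⊕1⊕0⊕0⊕1⊕0⊕0⊕1⊕0⊕1 = 0
Syndrome (s16...s1) = 00110 → position 6.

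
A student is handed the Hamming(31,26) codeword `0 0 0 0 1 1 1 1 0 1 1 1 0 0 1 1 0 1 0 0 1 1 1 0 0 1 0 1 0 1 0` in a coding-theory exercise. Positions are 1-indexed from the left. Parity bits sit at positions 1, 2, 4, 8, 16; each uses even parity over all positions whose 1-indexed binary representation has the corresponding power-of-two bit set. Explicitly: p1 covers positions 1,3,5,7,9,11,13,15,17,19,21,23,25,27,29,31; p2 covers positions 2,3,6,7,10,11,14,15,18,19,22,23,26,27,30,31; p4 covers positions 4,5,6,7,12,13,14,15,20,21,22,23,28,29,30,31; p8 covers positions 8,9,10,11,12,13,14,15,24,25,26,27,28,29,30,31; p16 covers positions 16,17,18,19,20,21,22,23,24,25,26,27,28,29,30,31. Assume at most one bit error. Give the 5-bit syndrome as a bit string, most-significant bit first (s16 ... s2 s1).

s1: b1⊕b3⊕b5⊕b7⊕b9⊕b11⊕b13⊕b15⊕b17⊕b19⊕b21⊕b23⊕b25⊕b27⊕b29⊕b31 = 0⊕0⊕1⊕1⊕0⊕1⊕0⊕1⊕0⊕0⊕1⊕1⊕0⊕0⊕0⊕0 = 0
s2: b2⊕b3⊕b6⊕b7⊕b10⊕b11⊕b14⊕b15⊕b18⊕b19⊕b22⊕b23⊕b26⊕b27⊕b30⊕b31 = 0⊕0⊕1⊕1⊕1⊕1⊕0⊕1⊕1⊕0⊕1⊕1⊕1⊕0⊕1⊕0 = 0
s4: b4⊕b5⊕b6⊕b7⊕b12⊕b13⊕b14⊕b15⊕b20⊕b21⊕b22⊕b23⊕b28⊕b29⊕b30⊕b31 = 0⊕1⊕1⊕1⊕1⊕0⊕0⊕1⊕0⊕1⊕1⊕1⊕1⊕0⊕1⊕0 = 0
s8: b8⊕b9⊕b10⊕b11⊕b12⊕b13⊕b14⊕b15⊕b24⊕b25⊕b26⊕b27⊕b28⊕b29⊕b30⊕b31 = 1⊕0⊕1⊕1⊕1⊕0⊕0⊕1⊕0⊕0⊕1⊕0⊕1⊕0⊕1⊕0 = 0
s16: b16⊕b17⊕b18⊕b19⊕b20⊕b21⊕b22⊕b23⊕b24⊕b25⊕b26⊕b27⊕b28⊕b29⊕b30⊕b31 = 1⊕0⊕1⊕0⊕0⊕1⊕1⊕1⊕0⊕0⊕1⊕0⊕1⊕0⊕1⊕0 = 0
Syndrome (s16...s1) = 00000 → position 0 (no error).

00000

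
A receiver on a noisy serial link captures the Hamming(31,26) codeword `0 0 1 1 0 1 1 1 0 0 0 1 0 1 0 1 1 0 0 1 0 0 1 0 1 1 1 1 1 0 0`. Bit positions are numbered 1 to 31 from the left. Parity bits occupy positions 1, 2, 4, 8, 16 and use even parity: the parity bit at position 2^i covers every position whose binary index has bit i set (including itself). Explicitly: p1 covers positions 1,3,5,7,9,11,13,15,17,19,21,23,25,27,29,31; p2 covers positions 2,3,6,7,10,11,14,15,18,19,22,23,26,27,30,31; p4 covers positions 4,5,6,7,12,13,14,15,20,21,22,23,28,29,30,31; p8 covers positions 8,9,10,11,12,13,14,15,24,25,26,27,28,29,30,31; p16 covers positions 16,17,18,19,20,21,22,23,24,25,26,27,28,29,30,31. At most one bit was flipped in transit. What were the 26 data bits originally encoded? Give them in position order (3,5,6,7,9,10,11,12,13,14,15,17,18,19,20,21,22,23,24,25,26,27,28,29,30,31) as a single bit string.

10110001010100100001111100

s1: b1⊕b3⊕b5⊕b7⊕b9⊕b11⊕b13⊕b15⊕b17⊕b19⊕b21⊕b23⊕b25⊕b27⊕b29⊕b31 = 0⊕1⊕0⊕1⊕0⊕0⊕0⊕0⊕1⊕0⊕0⊕1⊕1⊕1⊕1⊕0 = 1
s2: b2⊕b3⊕b6⊕b7⊕b10⊕b11⊕b14⊕b15⊕b18⊕b19⊕b22⊕b23⊕b26⊕b27⊕b30⊕b31 = 0⊕1⊕1⊕1⊕0⊕0⊕1⊕0⊕0⊕0⊕0⊕1⊕1⊕1⊕0⊕0 = 1
s4: b4⊕b5⊕b6⊕b7⊕b12⊕b13⊕b14⊕b15⊕b20⊕b21⊕b22⊕b23⊕b28⊕b29⊕b30⊕b31 = 1⊕0⊕1⊕1⊕1⊕0⊕1⊕0⊕1⊕0⊕0⊕1⊕1⊕1⊕0⊕0 = 1
s8: b8⊕b9⊕b10⊕b11⊕b12⊕b13⊕b14⊕b15⊕b24⊕b25⊕b26⊕b27⊕b28⊕b29⊕b30⊕b31 = 1⊕0⊕0⊕0⊕1⊕0⊕1⊕0⊕0⊕1⊕1⊕1⊕1⊕1⊕0⊕0 = 0
s16: b16⊕b17⊕b18⊕b19⊕b20⊕b21⊕b22⊕b23⊕b24⊕b25⊕b26⊕b27⊕b28⊕b29⊕b30⊕b31 = 1⊕1⊕0⊕0⊕1⊕0⊕0⊕1⊕0⊕1⊕1⊕1⊕1⊕1⊕0⊕0 = 1
Syndrome (s16...s1) = 10111 → position 23.
Flip bit 23: corrected codeword = 0011011100010101100100001111100
Data bits at positions 3,5,6,7,9,10,11,12,13,14,15,17,18,19,20,21,22,23,24,25,26,27,28,29,30,31: 10110001010100100001111100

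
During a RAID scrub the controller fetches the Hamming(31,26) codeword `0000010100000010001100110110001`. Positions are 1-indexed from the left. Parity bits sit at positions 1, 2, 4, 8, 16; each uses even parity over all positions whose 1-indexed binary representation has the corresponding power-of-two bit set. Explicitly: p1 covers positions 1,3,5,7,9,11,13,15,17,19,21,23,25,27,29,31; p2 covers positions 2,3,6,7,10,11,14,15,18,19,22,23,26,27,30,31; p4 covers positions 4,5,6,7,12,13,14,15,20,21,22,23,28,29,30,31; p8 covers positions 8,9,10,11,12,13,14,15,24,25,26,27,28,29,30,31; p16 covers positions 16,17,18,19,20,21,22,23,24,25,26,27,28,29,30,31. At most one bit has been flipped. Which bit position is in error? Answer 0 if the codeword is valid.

23

s1: b1⊕b3⊕b5⊕b7⊕b9⊕b11⊕b13⊕b15⊕b17⊕b19⊕b21⊕b23⊕b25⊕b27⊕b29⊕b31 = 0⊕0⊕0⊕0⊕0⊕0⊕0⊕1⊕0⊕1⊕0⊕1⊕0⊕1⊕0⊕1 = 1
s2: b2⊕b3⊕b6⊕b7⊕b10⊕b11⊕b14⊕b15⊕b18⊕b19⊕b22⊕b23⊕b26⊕b27⊕b30⊕b31 = 0⊕0⊕1⊕0⊕0⊕0⊕0⊕1⊕0⊕1⊕0⊕1⊕1⊕1⊕0⊕1 = 1
s4: b4⊕b5⊕b6⊕b7⊕b12⊕b13⊕b14⊕b15⊕b20⊕b21⊕b22⊕b23⊕b28⊕b29⊕b30⊕b31 = 0⊕0⊕1⊕0⊕0⊕0⊕0⊕1⊕1⊕0⊕0⊕1⊕0⊕0⊕0⊕1 = 1
s8: b8⊕b9⊕b10⊕b11⊕b12⊕b13⊕b14⊕b15⊕b24⊕b25⊕b26⊕b27⊕b28⊕b29⊕b30⊕b31 = 1⊕0⊕0⊕0⊕0⊕0⊕0⊕1⊕1⊕0⊕1⊕1⊕0⊕0⊕0⊕1 = 0
s16: b16⊕b17⊕b18⊕b19⊕b20⊕b21⊕b22⊕b23⊕b24⊕b25⊕b26⊕b27⊕b28⊕b29⊕b30⊕b31 = 0⊕0⊕0⊕1⊕1⊕0⊕0⊕1⊕1⊕0⊕1⊕1⊕0⊕0⊕0⊕1 = 1
Syndrome (s16...s1) = 10111 → position 23.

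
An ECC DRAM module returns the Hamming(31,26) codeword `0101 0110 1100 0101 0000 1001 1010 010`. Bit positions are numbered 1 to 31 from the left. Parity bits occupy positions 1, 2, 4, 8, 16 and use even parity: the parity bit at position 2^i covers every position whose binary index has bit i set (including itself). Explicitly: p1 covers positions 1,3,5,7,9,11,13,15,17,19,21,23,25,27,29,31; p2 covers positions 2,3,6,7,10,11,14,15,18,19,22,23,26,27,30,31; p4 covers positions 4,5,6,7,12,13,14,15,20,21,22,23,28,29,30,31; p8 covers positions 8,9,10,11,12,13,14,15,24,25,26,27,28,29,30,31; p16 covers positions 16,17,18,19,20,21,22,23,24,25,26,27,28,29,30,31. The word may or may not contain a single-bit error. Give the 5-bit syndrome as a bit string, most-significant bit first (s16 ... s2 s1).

s1: b1⊕b3⊕b5⊕b7⊕b9⊕b11⊕b13⊕b15⊕b17⊕b19⊕b21⊕b23⊕b25⊕b27⊕b29⊕b31 = 0⊕0⊕0⊕1⊕1⊕0⊕0⊕0⊕0⊕0⊕1⊕0⊕1⊕1⊕0⊕0 = 1
s2: b2⊕b3⊕b6⊕b7⊕b10⊕b11⊕b14⊕b15⊕b18⊕b19⊕b22⊕b23⊕b26⊕b27⊕b30⊕b31 = 1⊕0⊕1⊕1⊕1⊕0⊕1⊕0⊕0⊕0⊕0⊕0⊕0⊕1⊕1⊕0 = 1
s4: b4⊕b5⊕b6⊕b7⊕b12⊕b13⊕b14⊕b15⊕b20⊕b21⊕b22⊕b23⊕b28⊕b29⊕b30⊕b31 = 1⊕0⊕1⊕1⊕0⊕0⊕1⊕0⊕0⊕1⊕0⊕0⊕0⊕0⊕1⊕0 = 0
s8: b8⊕b9⊕b10⊕b11⊕b12⊕b13⊕b14⊕b15⊕b24⊕b25⊕b26⊕b27⊕b28⊕b29⊕b30⊕b31 = 0⊕1⊕1⊕0⊕0⊕0⊕1⊕0⊕1⊕1⊕0⊕1⊕0⊕0⊕1⊕0 = 1
s16: b16⊕b17⊕b18⊕b19⊕b20⊕b21⊕b22⊕b23⊕b24⊕b25⊕b26⊕b27⊕b28⊕b29⊕b30⊕b31 = 1⊕0⊕0⊕0⊕0⊕1⊕0⊕0⊕1⊕1⊕0⊕1⊕0⊕0⊕1⊕0 = 0
Syndrome (s16...s1) = 01011 → position 11.

01011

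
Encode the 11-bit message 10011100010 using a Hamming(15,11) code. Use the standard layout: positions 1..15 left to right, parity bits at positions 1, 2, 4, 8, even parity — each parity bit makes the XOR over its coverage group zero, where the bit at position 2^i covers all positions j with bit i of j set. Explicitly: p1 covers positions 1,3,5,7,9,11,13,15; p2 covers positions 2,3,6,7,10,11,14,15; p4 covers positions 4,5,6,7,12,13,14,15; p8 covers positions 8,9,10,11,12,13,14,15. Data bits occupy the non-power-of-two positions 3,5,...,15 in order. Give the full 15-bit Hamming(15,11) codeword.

101000111100010

Place data bits at non-power-of-two positions: b3=1, b5=0, b6=0, b7=1, b9=1, b10=1, b11=0, b12=0, b13=0, b14=1, b15=0.
p1 = XOR of data positions {3,5,7,9,11,13,15} = 1⊕0⊕1⊕1⊕0⊕0⊕0 = 1
p2 = XOR of data positions {3,6,7,10,11,14,15} = 1⊕0⊕1⊕1⊕0⊕1⊕0 = 0
p4 = XOR of data positions {5,6,7,12,13,14,15} = 0⊕0⊕1⊕0⊕0⊕1⊕0 = 0
p8 = XOR of data positions {9,10,11,12,13,14,15} = 1⊕1⊕0⊕0⊕0⊕1⊕0 = 1
Codeword b1..b15 = 101000111100010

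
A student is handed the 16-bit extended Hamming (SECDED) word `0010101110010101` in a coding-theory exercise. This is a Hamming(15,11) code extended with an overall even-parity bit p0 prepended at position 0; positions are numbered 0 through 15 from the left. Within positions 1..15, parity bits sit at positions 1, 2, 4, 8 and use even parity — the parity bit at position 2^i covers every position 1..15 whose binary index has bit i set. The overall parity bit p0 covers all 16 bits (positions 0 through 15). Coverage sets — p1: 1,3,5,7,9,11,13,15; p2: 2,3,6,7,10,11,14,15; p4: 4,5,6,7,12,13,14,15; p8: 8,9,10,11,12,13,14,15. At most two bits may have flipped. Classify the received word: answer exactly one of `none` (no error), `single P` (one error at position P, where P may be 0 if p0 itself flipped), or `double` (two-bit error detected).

double

s1: b1⊕b3⊕b5⊕b7⊕b9⊕b11⊕b13⊕b15 = 0⊕0⊕0⊕1⊕0⊕1⊕1⊕1 = 0
s2: b2⊕b3⊕b6⊕b7⊕b10⊕b11⊕b14⊕b15 = 1⊕0⊕1⊕1⊕0⊕1⊕0⊕1 = 1
s4: b4⊕b5⊕b6⊕b7⊕b12⊕b13⊕b14⊕b15 = 1⊕0⊕1⊕1⊕0⊕1⊕0⊕1 = 1
s8: b8⊕b9⊕b10⊕b11⊕b12⊕b13⊕b14⊕b15 = 1⊕0⊕0⊕1⊕0⊕1⊕0⊕1 = 0
Syndrome (s8...s1) = 0110 → position 6.
Overall parity (XOR of all 16 bits, including p0): 0⊕0⊕1⊕0⊕1⊕0⊕1⊕1⊕1⊕0⊕0⊕1⊕0⊕1⊕0⊕1 = 0
Overall=0, syndrome position=6 → double-bit error detected (uncorrectable).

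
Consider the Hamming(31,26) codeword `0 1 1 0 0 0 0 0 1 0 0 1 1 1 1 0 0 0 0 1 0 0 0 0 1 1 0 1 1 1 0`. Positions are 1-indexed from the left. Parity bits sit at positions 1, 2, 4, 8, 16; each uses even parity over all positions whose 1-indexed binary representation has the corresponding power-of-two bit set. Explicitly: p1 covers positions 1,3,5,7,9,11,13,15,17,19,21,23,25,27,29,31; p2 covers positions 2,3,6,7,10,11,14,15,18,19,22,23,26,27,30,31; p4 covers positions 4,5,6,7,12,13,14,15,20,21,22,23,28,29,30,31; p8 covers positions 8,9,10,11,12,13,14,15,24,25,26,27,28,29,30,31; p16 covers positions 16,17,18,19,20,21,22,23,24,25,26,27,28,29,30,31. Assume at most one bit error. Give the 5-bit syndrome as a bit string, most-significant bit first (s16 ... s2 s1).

s1: b1⊕b3⊕b5⊕b7⊕b9⊕b11⊕b13⊕b15⊕b17⊕b19⊕b21⊕b23⊕b25⊕b27⊕b29⊕b31 = 0⊕1⊕0⊕0⊕1⊕0⊕1⊕1⊕0⊕0⊕0⊕0⊕1⊕0⊕1⊕0 = 0
s2: b2⊕b3⊕b6⊕b7⊕b10⊕b11⊕b14⊕b15⊕b18⊕b19⊕b22⊕b23⊕b26⊕b27⊕b30⊕b31 = 1⊕1⊕0⊕0⊕0⊕0⊕1⊕1⊕0⊕0⊕0⊕0⊕1⊕0⊕1⊕0 = 0
s4: b4⊕b5⊕b6⊕b7⊕b12⊕b13⊕b14⊕b15⊕b20⊕b21⊕b22⊕b23⊕b28⊕b29⊕b30⊕b31 = 0⊕0⊕0⊕0⊕1⊕1⊕1⊕1⊕1⊕0⊕0⊕0⊕1⊕1⊕1⊕0 = 0
s8: b8⊕b9⊕b10⊕b11⊕b12⊕b13⊕b14⊕b15⊕b24⊕b25⊕b26⊕b27⊕b28⊕b29⊕b30⊕b31 = 0⊕1⊕0⊕0⊕1⊕1⊕1⊕1⊕0⊕1⊕1⊕0⊕1⊕1⊕1⊕0 = 0
s16: b16⊕b17⊕b18⊕b19⊕b20⊕b21⊕b22⊕b23⊕b24⊕b25⊕b26⊕b27⊕b28⊕b29⊕b30⊕b31 = 0⊕0⊕0⊕0⊕1⊕0⊕0⊕0⊕0⊕1⊕1⊕0⊕1⊕1⊕1⊕0 = 0
Syndrome (s16...s1) = 00000 → position 0 (no error).

00000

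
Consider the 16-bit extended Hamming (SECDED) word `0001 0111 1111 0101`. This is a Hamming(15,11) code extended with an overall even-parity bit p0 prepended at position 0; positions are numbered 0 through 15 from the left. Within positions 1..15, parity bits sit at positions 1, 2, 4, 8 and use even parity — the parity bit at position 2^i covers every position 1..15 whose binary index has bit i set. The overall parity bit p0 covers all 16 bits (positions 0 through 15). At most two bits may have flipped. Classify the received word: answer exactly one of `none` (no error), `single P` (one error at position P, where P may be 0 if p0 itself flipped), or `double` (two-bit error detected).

double

s1: b1⊕b3⊕b5⊕b7⊕b9⊕b11⊕b13⊕b15 = 0⊕1⊕1⊕1⊕1⊕1⊕1⊕1 = 1
s2: b2⊕b3⊕b6⊕b7⊕b10⊕b11⊕b14⊕b15 = 0⊕1⊕1⊕1⊕1⊕1⊕0⊕1 = 0
s4: b4⊕b5⊕b6⊕b7⊕b12⊕b13⊕b14⊕b15 = 0⊕1⊕1⊕1⊕0⊕1⊕0⊕1 = 1
s8: b8⊕b9⊕b10⊕b11⊕b12⊕b13⊕b14⊕b15 = 1⊕1⊕1⊕1⊕0⊕1⊕0⊕1 = 0
Syndrome (s8...s1) = 0101 → position 5.
Overall parity (XOR of all 16 bits, including p0): 0⊕0⊕0⊕1⊕0⊕1⊕1⊕1⊕1⊕1⊕1⊕1⊕0⊕1⊕0⊕1 = 0
Overall=0, syndrome position=5 → double-bit error detected (uncorrectable).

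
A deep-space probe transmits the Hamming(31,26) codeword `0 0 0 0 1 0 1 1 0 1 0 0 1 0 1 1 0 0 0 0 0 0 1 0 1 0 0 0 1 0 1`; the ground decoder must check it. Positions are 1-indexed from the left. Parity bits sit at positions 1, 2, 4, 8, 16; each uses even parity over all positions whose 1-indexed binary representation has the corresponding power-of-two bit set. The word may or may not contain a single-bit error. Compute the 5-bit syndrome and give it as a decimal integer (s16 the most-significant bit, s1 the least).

30

s1: b1⊕b3⊕b5⊕b7⊕b9⊕b11⊕b13⊕b15⊕b17⊕b19⊕b21⊕b23⊕b25⊕b27⊕b29⊕b31 = 0⊕0⊕1⊕1⊕0⊕0⊕1⊕1⊕0⊕0⊕0⊕1⊕1⊕0⊕1⊕1 = 0
s2: b2⊕b3⊕b6⊕b7⊕b10⊕b11⊕b14⊕b15⊕b18⊕b19⊕b22⊕b23⊕b26⊕b27⊕b30⊕b31 = 0⊕0⊕0⊕1⊕1⊕0⊕0⊕1⊕0⊕0⊕0⊕1⊕0⊕0⊕0⊕1 = 1
s4: b4⊕b5⊕b6⊕b7⊕b12⊕b13⊕b14⊕b15⊕b20⊕b21⊕b22⊕b23⊕b28⊕b29⊕b30⊕b31 = 0⊕1⊕0⊕1⊕0⊕1⊕0⊕1⊕0⊕0⊕0⊕1⊕0⊕1⊕0⊕1 = 1
s8: b8⊕b9⊕b10⊕b11⊕b12⊕b13⊕b14⊕b15⊕b24⊕b25⊕b26⊕b27⊕b28⊕b29⊕b30⊕b31 = 1⊕0⊕1⊕0⊕0⊕1⊕0⊕1⊕0⊕1⊕0⊕0⊕0⊕1⊕0⊕1 = 1
s16: b16⊕b17⊕b18⊕b19⊕b20⊕b21⊕b22⊕b23⊕b24⊕b25⊕b26⊕b27⊕b28⊕b29⊕b30⊕b31 = 1⊕0⊕0⊕0⊕0⊕0⊕0⊕1⊕0⊕1⊕0⊕0⊕0⊕1⊕0⊕1 = 1
Syndrome (s16...s1) = 11110 → position 30.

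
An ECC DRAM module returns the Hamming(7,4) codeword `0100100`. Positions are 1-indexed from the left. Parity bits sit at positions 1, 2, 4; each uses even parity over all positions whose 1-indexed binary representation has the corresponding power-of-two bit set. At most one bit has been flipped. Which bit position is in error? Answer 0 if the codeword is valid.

s1: b1⊕b3⊕b5⊕b7 = 0⊕0⊕1⊕0 = 1
s2: b2⊕b3⊕b6⊕b7 = 1⊕0⊕0⊕0 = 1
s4: b4⊕b5⊕b6⊕b7 = 0⊕1⊕0⊕0 = 1
Syndrome (s4...s1) = 111 → position 7.

7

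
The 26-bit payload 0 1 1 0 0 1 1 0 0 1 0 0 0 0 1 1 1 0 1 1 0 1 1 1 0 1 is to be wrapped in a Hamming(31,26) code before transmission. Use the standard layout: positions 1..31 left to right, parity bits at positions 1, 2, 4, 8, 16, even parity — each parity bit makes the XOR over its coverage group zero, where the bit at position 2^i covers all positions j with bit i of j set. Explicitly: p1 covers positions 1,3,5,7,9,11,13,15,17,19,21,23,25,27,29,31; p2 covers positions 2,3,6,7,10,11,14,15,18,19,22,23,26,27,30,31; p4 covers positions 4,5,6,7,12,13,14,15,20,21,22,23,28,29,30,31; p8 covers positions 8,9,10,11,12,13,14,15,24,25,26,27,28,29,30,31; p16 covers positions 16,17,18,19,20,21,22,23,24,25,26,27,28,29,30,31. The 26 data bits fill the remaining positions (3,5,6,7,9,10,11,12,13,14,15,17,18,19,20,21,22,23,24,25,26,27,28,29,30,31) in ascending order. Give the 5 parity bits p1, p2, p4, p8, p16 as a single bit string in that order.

11111

Place data bits at non-power-of-two positions: b3=0, b5=1, b6=1, b7=0, b9=0, b10=1, b11=1, b12=0, b13=0, b14=1, b15=0, b17=0, b18=0, b19=0, b20=1, b21=1, b22=1, b23=0, b24=1, b25=1, b26=0, b27=1, b28=1, b29=1, b30=0, b31=1.
p1 = XOR of data positions {3,5,7,9,11,13,15,17,19,21,23,25,27,29,31} = 0⊕1⊕0⊕0⊕1⊕0⊕0⊕0⊕0⊕1⊕0⊕1⊕1⊕1⊕1 = 1
p2 = XOR of data positions {3,6,7,10,11,14,15,18,19,22,23,26,27,30,31} = 0⊕1⊕0⊕1⊕1⊕1⊕0⊕0⊕0⊕1⊕0⊕0⊕1⊕0⊕1 = 1
p4 = XOR of data positions {5,6,7,12,13,14,15,20,21,22,23,28,29,30,31} = 1⊕1⊕0⊕0⊕0⊕1⊕0⊕1⊕1⊕1⊕0⊕1⊕1⊕0⊕1 = 1
p8 = XOR of data positions {9,10,11,12,13,14,15,24,25,26,27,28,29,30,31} = 0⊕1⊕1⊕0⊕0⊕1⊕0⊕1⊕1⊕0⊕1⊕1⊕1⊕0⊕1 = 1
p16 = XOR of data positions {17,18,19,20,21,22,23,24,25,26,27,28,29,30,31} = 0⊕0⊕0⊕1⊕1⊕1⊕0⊕1⊕1⊕0⊕1⊕1⊕1⊕0⊕1 = 1
Parity bits p1,p2,p4,p8,p16 = 11111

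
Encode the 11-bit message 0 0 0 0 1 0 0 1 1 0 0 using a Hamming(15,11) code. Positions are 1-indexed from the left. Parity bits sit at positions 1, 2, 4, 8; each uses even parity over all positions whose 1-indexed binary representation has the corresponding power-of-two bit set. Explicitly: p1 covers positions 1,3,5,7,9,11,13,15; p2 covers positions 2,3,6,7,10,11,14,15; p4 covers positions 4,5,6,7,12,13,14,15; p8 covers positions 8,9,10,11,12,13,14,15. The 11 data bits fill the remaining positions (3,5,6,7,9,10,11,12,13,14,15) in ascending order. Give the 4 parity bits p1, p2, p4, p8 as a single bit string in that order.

0001

Place data bits at non-power-of-two positions: b3=0, b5=0, b6=0, b7=0, b9=1, b10=0, b11=0, b12=1, b13=1, b14=0, b15=0.
p1 = XOR of data positions {3,5,7,9,11,13,15} = 0⊕0⊕0⊕1⊕0⊕1⊕0 = 0
p2 = XOR of data positions {3,6,7,10,11,14,15} = 0⊕0⊕0⊕0⊕0⊕0⊕0 = 0
p4 = XOR of data positions {5,6,7,12,13,14,15} = 0⊕0⊕0⊕1⊕1⊕0⊕0 = 0
p8 = XOR of data positions {9,10,11,12,13,14,15} = 1⊕0⊕0⊕1⊕1⊕0⊕0 = 1
Parity bits p1,p2,p4,p8 = 0001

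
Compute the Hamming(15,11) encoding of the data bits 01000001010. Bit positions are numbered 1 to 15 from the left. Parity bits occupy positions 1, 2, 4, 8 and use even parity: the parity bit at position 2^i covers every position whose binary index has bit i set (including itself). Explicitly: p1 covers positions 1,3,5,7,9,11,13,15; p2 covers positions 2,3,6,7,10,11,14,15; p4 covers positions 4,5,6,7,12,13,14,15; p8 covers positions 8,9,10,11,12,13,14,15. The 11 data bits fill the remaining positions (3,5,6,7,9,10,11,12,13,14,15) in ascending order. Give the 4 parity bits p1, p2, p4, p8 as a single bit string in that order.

1110

Place data bits at non-power-of-two positions: b3=0, b5=1, b6=0, b7=0, b9=0, b10=0, b11=0, b12=1, b13=0, b14=1, b15=0.
p1 = XOR of data positions {3,5,7,9,11,13,15} = 0⊕1⊕0⊕0⊕0⊕0⊕0 = 1
p2 = XOR of data positions {3,6,7,10,11,14,15} = 0⊕0⊕0⊕0⊕0⊕1⊕0 = 1
p4 = XOR of data positions {5,6,7,12,13,14,15} = 1⊕0⊕0⊕1⊕0⊕1⊕0 = 1
p8 = XOR of data positions {9,10,11,12,13,14,15} = 0⊕0⊕0⊕1⊕0⊕1⊕0 = 0
Parity bits p1,p2,p4,p8 = 1110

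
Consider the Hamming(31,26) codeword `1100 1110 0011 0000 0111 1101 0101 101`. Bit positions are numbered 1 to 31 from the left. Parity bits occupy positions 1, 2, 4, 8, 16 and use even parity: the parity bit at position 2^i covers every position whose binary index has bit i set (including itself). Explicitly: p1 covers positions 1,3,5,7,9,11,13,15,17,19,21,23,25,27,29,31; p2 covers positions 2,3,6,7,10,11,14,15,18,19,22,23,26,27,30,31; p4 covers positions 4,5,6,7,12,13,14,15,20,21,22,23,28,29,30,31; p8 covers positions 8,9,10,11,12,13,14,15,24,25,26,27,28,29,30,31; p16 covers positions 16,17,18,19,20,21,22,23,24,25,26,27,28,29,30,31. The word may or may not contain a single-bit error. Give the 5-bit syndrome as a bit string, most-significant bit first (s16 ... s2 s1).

s1: b1⊕b3⊕b5⊕b7⊕b9⊕b11⊕b13⊕b15⊕b17⊕b19⊕b21⊕b23⊕b25⊕b27⊕b29⊕b31 = 1⊕0⊕1⊕1⊕0⊕1⊕0⊕0⊕0⊕1⊕1⊕0⊕0⊕0⊕1⊕1 = 0
s2: b2⊕b3⊕b6⊕b7⊕b10⊕b11⊕b14⊕b15⊕b18⊕b19⊕b22⊕b23⊕b26⊕b27⊕b30⊕b31 = 1⊕0⊕1⊕1⊕0⊕1⊕0⊕0⊕1⊕1⊕1⊕0⊕1⊕0⊕0⊕1 = 1
s4: b4⊕b5⊕b6⊕b7⊕b12⊕b13⊕b14⊕b15⊕b20⊕b21⊕b22⊕b23⊕b28⊕b29⊕b30⊕b31 = 0⊕1⊕1⊕1⊕1⊕0⊕0⊕0⊕1⊕1⊕1⊕0⊕1⊕1⊕0⊕1 = 0
s8: b8⊕b9⊕b10⊕b11⊕b12⊕b13⊕b14⊕b15⊕b24⊕b25⊕b26⊕b27⊕b28⊕b29⊕b30⊕b31 = 0⊕0⊕0⊕1⊕1⊕0⊕0⊕0⊕1⊕0⊕1⊕0⊕1⊕1⊕0⊕1 = 1
s16: b16⊕b17⊕b18⊕b19⊕b20⊕b21⊕b22⊕b23⊕b24⊕b25⊕b26⊕b27⊕b28⊕b29⊕b30⊕b31 = 0⊕0⊕1⊕1⊕1⊕1⊕1⊕0⊕1⊕0⊕1⊕0⊕1⊕1⊕0⊕1 = 0
Syndrome (s16...s1) = 01010 → position 10.

01010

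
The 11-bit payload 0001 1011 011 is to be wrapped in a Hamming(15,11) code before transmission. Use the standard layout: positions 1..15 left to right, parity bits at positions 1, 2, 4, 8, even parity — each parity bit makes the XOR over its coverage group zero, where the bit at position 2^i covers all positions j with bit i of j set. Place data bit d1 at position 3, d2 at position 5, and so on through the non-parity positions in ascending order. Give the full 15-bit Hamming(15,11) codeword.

Place data bits at non-power-of-two positions: b3=0, b5=0, b6=0, b7=1, b9=1, b10=0, b11=1, b12=1, b13=0, b14=1, b15=1.
p1 = XOR of data positions {3,5,7,9,11,13,15} = 0⊕0⊕1⊕1⊕1⊕0⊕1 = 0
p2 = XOR of data positions {3,6,7,10,11,14,15} = 0⊕0⊕1⊕0⊕1⊕1⊕1 = 0
p4 = XOR of data positions {5,6,7,12,13,14,15} = 0⊕0⊕1⊕1⊕0⊕1⊕1 = 0
p8 = XOR of data positions {9,10,11,12,13,14,15} = 1⊕0⊕1⊕1⊕0⊕1⊕1 = 1
Codeword b1..b15 = 000000111011011

000000111011011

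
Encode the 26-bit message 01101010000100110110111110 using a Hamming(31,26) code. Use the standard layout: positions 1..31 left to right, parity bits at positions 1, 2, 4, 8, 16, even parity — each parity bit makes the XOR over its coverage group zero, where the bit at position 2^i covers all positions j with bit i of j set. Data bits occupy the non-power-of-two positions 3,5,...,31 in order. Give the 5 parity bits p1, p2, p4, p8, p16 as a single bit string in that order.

00000

Place data bits at non-power-of-two positions: b3=0, b5=1, b6=1, b7=0, b9=1, b10=0, b11=1, b12=0, b13=0, b14=0, b15=0, b17=1, b18=0, b19=0, b20=1, b21=1, b22=0, b23=1, b24=1, b25=0, b26=1, b27=1, b28=1, b29=1, b30=1, b31=0.
p1 = XOR of data positions {3,5,7,9,11,13,15,17,19,21,23,25,27,29,31} = 0⊕1⊕0⊕1⊕1⊕0⊕0⊕1⊕0⊕1⊕1⊕0⊕1⊕1⊕0 = 0
p2 = XOR of data positions {3,6,7,10,11,14,15,18,19,22,23,26,27,30,31} = 0⊕1⊕0⊕0⊕1⊕0⊕0⊕0⊕0⊕0⊕1⊕1⊕1⊕1⊕0 = 0
p4 = XOR of data positions {5,6,7,12,13,14,15,20,21,22,23,28,29,30,31} = 1⊕1⊕0⊕0⊕0⊕0⊕0⊕1⊕1⊕0⊕1⊕1⊕1⊕1⊕0 = 0
p8 = XOR of data positions {9,10,11,12,13,14,15,24,25,26,27,28,29,30,31} = 1⊕0⊕1⊕0⊕0⊕0⊕0⊕1⊕0⊕1⊕1⊕1⊕1⊕1⊕0 = 0
p16 = XOR of data positions {17,18,19,20,21,22,23,24,25,26,27,28,29,30,31} = 1⊕0⊕0⊕1⊕1⊕0⊕1⊕1⊕0⊕1⊕1⊕1⊕1⊕1⊕0 = 0
Parity bits p1,p2,p4,p8,p16 = 00000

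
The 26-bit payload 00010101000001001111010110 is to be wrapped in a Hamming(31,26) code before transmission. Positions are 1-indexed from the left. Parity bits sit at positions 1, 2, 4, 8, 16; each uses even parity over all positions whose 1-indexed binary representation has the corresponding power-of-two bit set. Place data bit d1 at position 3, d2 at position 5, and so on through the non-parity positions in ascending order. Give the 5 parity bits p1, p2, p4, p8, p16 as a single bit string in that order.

Place data bits at non-power-of-two positions: b3=0, b5=0, b6=0, b7=1, b9=0, b10=1, b11=0, b12=1, b13=0, b14=0, b15=0, b17=0, b18=0, b19=1, b20=0, b21=0, b22=1, b23=1, b24=1, b25=1, b26=0, b27=1, b28=0, b29=1, b30=1, b31=0.
p1 = XOR of data positions {3,5,7,9,11,13,15,17,19,21,23,25,27,29,31} = 0⊕0⊕1⊕0⊕0⊕0⊕0⊕0⊕1⊕0⊕1⊕1⊕1⊕1⊕0 = 0
p2 = XOR of data positions {3,6,7,10,11,14,15,18,19,22,23,26,27,30,31} = 0⊕0⊕1⊕1⊕0⊕0⊕0⊕0⊕1⊕1⊕1⊕0⊕1⊕1⊕0 = 1
p4 = XOR of data positions {5,6,7,12,13,14,15,20,21,22,23,28,29,30,31} = 0⊕0⊕1⊕1⊕0⊕0⊕0⊕0⊕0⊕1⊕1⊕0⊕1⊕1⊕0 = 0
p8 = XOR of data positions {9,10,11,12,13,14,15,24,25,26,27,28,29,30,31} = 0⊕1⊕0⊕1⊕0⊕0⊕0⊕1⊕1⊕0⊕1⊕0⊕1⊕1⊕0 = 1
p16 = XOR of data positions {17,18,19,20,21,22,23,24,25,26,27,28,29,30,31} = 0⊕0⊕1⊕0⊕0⊕1⊕1⊕1⊕1⊕0⊕1⊕0⊕1⊕1⊕0 = 0
Parity bits p1,p2,p4,p8,p16 = 01010

01010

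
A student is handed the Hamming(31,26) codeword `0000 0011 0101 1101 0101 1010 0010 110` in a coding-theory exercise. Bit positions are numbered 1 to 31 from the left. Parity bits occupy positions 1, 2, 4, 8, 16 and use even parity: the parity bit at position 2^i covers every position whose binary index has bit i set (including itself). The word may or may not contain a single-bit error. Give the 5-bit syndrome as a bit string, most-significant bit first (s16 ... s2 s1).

s1: b1⊕b3⊕b5⊕b7⊕b9⊕b11⊕b13⊕b15⊕b17⊕b19⊕b21⊕b23⊕b25⊕b27⊕b29⊕b31 = 0⊕0⊕0⊕1⊕0⊕0⊕1⊕0⊕0⊕0⊕1⊕1⊕0⊕1⊕1⊕0 = 0
s2: b2⊕b3⊕b6⊕b7⊕b10⊕b11⊕b14⊕b15⊕b18⊕b19⊕b22⊕b23⊕b26⊕b27⊕b30⊕b31 = 0⊕0⊕0⊕1⊕1⊕0⊕1⊕0⊕1⊕0⊕0⊕1⊕0⊕1⊕1⊕0 = 1
s4: b4⊕b5⊕b6⊕b7⊕b12⊕b13⊕b14⊕b15⊕b20⊕b21⊕b22⊕b23⊕b28⊕b29⊕b30⊕b31 = 0⊕0⊕0⊕1⊕1⊕1⊕1⊕0⊕1⊕1⊕0⊕1⊕0⊕1⊕1⊕0 = 1
s8: b8⊕b9⊕b10⊕b11⊕b12⊕b13⊕b14⊕b15⊕b24⊕b25⊕b26⊕b27⊕b28⊕b29⊕b30⊕b31 = 1⊕0⊕1⊕0⊕1⊕1⊕1⊕0⊕0⊕0⊕0⊕1⊕0⊕1⊕1⊕0 = 0
s16: b16⊕b17⊕b18⊕b19⊕b20⊕b21⊕b22⊕b23⊕b24⊕b25⊕b26⊕b27⊕b28⊕b29⊕b30⊕b31 = 1⊕0⊕1⊕0⊕1⊕1⊕0⊕1⊕0⊕0⊕0⊕1⊕0⊕1⊕1⊕0 = 0
Syndrome (s16...s1) = 00110 → position 6.

00110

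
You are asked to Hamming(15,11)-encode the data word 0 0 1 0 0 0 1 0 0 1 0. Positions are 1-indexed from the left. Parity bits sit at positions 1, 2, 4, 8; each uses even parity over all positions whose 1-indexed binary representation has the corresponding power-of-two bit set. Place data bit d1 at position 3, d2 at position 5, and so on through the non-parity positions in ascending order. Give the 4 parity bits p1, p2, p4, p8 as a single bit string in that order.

Place data bits at non-power-of-two positions: b3=0, b5=0, b6=1, b7=0, b9=0, b10=0, b11=1, b12=0, b13=0, b14=1, b15=0.
p1 = XOR of data positions {3,5,7,9,11,13,15} = 0⊕0⊕0⊕0⊕1⊕0⊕0 = 1
p2 = XOR of data positions {3,6,7,10,11,14,15} = 0⊕1⊕0⊕0⊕1⊕1⊕0 = 1
p4 = XOR of data positions {5,6,7,12,13,14,15} = 0⊕1⊕0⊕0⊕0⊕1⊕0 = 0
p8 = XOR of data positions {9,10,11,12,13,14,15} = 0⊕0⊕1⊕0⊕0⊕1⊕0 = 0
Parity bits p1,p2,p4,p8 = 1100

1100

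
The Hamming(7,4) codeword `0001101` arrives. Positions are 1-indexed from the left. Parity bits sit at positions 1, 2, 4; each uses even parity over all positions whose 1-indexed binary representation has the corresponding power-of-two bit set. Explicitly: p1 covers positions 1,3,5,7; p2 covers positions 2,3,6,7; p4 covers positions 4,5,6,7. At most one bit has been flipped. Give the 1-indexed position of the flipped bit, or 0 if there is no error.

s1: b1⊕b3⊕b5⊕b7 = 0⊕0⊕1⊕1 = 0
s2: b2⊕b3⊕b6⊕b7 = 0⊕0⊕0⊕1 = 1
s4: b4⊕b5⊕b6⊕b7 = 1⊕1⊕0⊕1 = 1
Syndrome (s4...s1) = 110 → position 6.

6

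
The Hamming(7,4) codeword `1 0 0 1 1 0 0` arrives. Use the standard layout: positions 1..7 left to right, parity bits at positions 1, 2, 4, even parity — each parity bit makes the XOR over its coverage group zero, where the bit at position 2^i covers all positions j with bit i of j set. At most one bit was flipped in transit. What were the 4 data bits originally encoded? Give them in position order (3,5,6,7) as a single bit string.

0100

s1: b1⊕b3⊕b5⊕b7 = 1⊕0⊕1⊕0 = 0
s2: b2⊕b3⊕b6⊕b7 = 0⊕0⊕0⊕0 = 0
s4: b4⊕b5⊕b6⊕b7 = 1⊕1⊕0⊕0 = 0
Syndrome (s4...s1) = 000 → position 0 (no error).
No correction needed.
Data bits at positions 3,5,6,7: 0100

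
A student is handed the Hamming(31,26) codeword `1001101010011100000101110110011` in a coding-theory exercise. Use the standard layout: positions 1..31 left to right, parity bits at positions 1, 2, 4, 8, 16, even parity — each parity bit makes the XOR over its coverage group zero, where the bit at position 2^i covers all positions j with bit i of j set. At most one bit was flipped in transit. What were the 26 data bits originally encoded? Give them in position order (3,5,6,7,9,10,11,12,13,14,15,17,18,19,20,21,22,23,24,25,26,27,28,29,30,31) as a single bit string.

s1: b1⊕b3⊕b5⊕b7⊕b9⊕b11⊕b13⊕b15⊕b17⊕b19⊕b21⊕b23⊕b25⊕b27⊕b29⊕b31 = 1⊕0⊕1⊕1⊕1⊕0⊕1⊕0⊕0⊕0⊕0⊕1⊕0⊕1⊕0⊕1 = 0
s2: b2⊕b3⊕b6⊕b7⊕b10⊕b11⊕b14⊕b15⊕b18⊕b19⊕b22⊕b23⊕b26⊕b27⊕b30⊕b31 = 0⊕0⊕0⊕1⊕0⊕0⊕1⊕0⊕0⊕0⊕1⊕1⊕1⊕1⊕1⊕1 = 0
s4: b4⊕b5⊕b6⊕b7⊕b12⊕b13⊕b14⊕b15⊕b20⊕b21⊕b22⊕b23⊕b28⊕b29⊕b30⊕b31 = 1⊕1⊕0⊕1⊕1⊕1⊕1⊕0⊕1⊕0⊕1⊕1⊕0⊕0⊕1⊕1 = 1
s8: b8⊕b9⊕b10⊕b11⊕b12⊕b13⊕b14⊕b15⊕b24⊕b25⊕b26⊕b27⊕b28⊕b29⊕b30⊕b31 = 0⊕1⊕0⊕0⊕1⊕1⊕1⊕0⊕1⊕0⊕1⊕1⊕0⊕0⊕1⊕1 = 1
s16: b16⊕b17⊕b18⊕b19⊕b20⊕b21⊕b22⊕b23⊕b24⊕b25⊕b26⊕b27⊕b28⊕b29⊕b30⊕b31 = 0⊕0⊕0⊕0⊕1⊕0⊕1⊕1⊕1⊕0⊕1⊕1⊕0⊕0⊕1⊕1 = 0
Syndrome (s16...s1) = 01100 → position 12.
Flip bit 12: corrected codeword = 1001101010001100000101110110011
Data bits at positions 3,5,6,7,9,10,11,12,13,14,15,17,18,19,20,21,22,23,24,25,26,27,28,29,30,31: 01011000110000101110110011

01011000110000101110110011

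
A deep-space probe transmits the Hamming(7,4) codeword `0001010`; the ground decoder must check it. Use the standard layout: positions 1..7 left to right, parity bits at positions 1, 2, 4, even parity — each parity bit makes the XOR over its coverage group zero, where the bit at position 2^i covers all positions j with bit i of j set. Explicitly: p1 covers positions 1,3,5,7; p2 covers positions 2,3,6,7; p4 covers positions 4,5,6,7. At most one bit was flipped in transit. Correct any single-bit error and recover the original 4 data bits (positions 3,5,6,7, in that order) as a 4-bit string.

s1: b1⊕b3⊕b5⊕b7 = 0⊕0⊕0⊕0 = 0
s2: b2⊕b3⊕b6⊕b7 = 0⊕0⊕1⊕0 = 1
s4: b4⊕b5⊕b6⊕b7 = 1⊕0⊕1⊕0 = 0
Syndrome (s4...s1) = 010 → position 2.
Flip bit 2: corrected codeword = 0101010
Data bits at positions 3,5,6,7: 0010

0010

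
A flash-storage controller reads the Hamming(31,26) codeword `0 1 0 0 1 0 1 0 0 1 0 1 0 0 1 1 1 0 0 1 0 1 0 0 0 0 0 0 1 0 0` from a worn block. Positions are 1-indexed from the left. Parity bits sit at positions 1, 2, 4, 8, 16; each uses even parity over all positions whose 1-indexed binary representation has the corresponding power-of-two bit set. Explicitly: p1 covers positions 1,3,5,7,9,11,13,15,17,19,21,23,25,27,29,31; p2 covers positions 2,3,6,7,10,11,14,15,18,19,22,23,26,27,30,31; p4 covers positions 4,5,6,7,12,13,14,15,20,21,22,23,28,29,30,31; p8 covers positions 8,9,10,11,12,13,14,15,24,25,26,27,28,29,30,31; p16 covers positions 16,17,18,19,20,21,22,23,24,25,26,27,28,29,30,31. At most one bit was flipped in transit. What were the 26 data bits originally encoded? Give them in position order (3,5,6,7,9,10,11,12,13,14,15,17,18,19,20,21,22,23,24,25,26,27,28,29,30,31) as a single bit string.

s1: b1⊕b3⊕b5⊕b7⊕b9⊕b11⊕b13⊕b15⊕b17⊕b19⊕b21⊕b23⊕b25⊕b27⊕b29⊕b31 = 0⊕0⊕1⊕1⊕0⊕0⊕0⊕1⊕1⊕0⊕0⊕0⊕0⊕0⊕1⊕0 = 1
s2: b2⊕b3⊕b6⊕b7⊕b10⊕b11⊕b14⊕b15⊕b18⊕b19⊕b22⊕b23⊕b26⊕b27⊕b30⊕b31 = 1⊕0⊕0⊕1⊕1⊕0⊕0⊕1⊕0⊕0⊕1⊕0⊕0⊕0⊕0⊕0 = 1
s4: b4⊕b5⊕b6⊕b7⊕b12⊕b13⊕b14⊕b15⊕b20⊕b21⊕b22⊕b23⊕b28⊕b29⊕b30⊕b31 = 0⊕1⊕0⊕1⊕1⊕0⊕0⊕1⊕1⊕0⊕1⊕0⊕0⊕1⊕0⊕0 = 1
s8: b8⊕b9⊕b10⊕b11⊕b12⊕b13⊕b14⊕b15⊕b24⊕b25⊕b26⊕b27⊕b28⊕b29⊕b30⊕b31 = 0⊕0⊕1⊕0⊕1⊕0⊕0⊕1⊕0⊕0⊕0⊕0⊕0⊕1⊕0⊕0 = 0
s16: b16⊕b17⊕b18⊕b19⊕b20⊕b21⊕b22⊕b23⊕b24⊕b25⊕b26⊕b27⊕b28⊕b29⊕b30⊕b31 = 1⊕1⊕0⊕0⊕1⊕0⊕1⊕0⊕0⊕0⊕0⊕0⊕0⊕1⊕0⊕0 = 1
Syndrome (s16...s1) = 10111 → position 23.
Flip bit 23: corrected codeword = 0100101001010011100101100000100
Data bits at positions 3,5,6,7,9,10,11,12,13,14,15,17,18,19,20,21,22,23,24,25,26,27,28,29,30,31: 01010101001100101100000100

01010101001100101100000100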